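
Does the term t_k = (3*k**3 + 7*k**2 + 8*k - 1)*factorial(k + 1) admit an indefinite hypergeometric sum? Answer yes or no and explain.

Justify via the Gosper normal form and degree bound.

Compute t_(k+1)/t_k: get (3*k**4 + 22*k**3 + 63*k**2 + 79*k + 34)/(3*k**3 + 7*k**2 + 8*k - 1).
A = k + 2, B = 1, C = k**3 + 7*k**2/3 + 8*k/3 - 1/3.
f must satisfy (k + 2)·f(k+1) − (1)·f(k) = k**3 + 7*k**2/3 + 8*k/3 - 1/3.
Bound: deg f ≤ 2.
Solve for f: f(k) = (3*k**2 - 2*k - 3)/3 (degree 2 ≤ 2).
Then R = B(k−1)f/C = (3*k**2 - 2*k - 3)/(3*k**3 + 7*k**2 + 8*k - 1), so s_k = R(k)·t_k = (3*k**2 - 2*k - 3)*factorial(k + 1).
Verify: (3*k**3 + 7*k**2 + 8*k - 1)*factorial(k + 1) matches t_k.

Yes. s_k = (3*k**2 - 2*k - 3)*factorial(k + 1).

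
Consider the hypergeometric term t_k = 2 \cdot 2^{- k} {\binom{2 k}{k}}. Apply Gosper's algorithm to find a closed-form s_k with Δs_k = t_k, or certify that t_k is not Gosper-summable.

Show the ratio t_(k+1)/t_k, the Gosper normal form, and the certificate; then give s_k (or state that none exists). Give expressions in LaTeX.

t_(k+1)/t_k = (2*k + 1)/(k + 1).
Factor: A=2*k + 1; B=k + 1; C=1.
Need (2*k + 1)·f(k+1) − (k)·f(k) = 1.
Bound: deg f ≤ -1.
deg f ≤ -1 is impossible — no certificate.

no hypergeometric antidifference exists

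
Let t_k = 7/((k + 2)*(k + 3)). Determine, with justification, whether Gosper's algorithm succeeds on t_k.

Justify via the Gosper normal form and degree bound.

t_(k+1)/t_k = (k + 2)/(k + 4).
A = k + 2, B = k + 4, C = 1.
Solve (k + 2)·f(k+1) − (k + 3)·f(k) = 1.
From deg A=1, deg B=1, deg C=0: d=1.
Solving with deg f ≤ 1: f(k) = k/2.
R(k) = B(k−1)·f(k)/C(k) = k*(k + 3)/2; s_k = R·t_k = 7*k/(2*(k + 2)).
Check: Δs_k = 7/(k**2 + 5*k + 6). ✓

Yes. s_k = 7*k/(2*(k + 2)).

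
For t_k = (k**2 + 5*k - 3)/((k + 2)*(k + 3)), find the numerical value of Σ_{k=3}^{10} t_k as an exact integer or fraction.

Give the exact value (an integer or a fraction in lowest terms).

r(k) = (k + 2)*(5*k + (k + 1)**2 + 2)/((k + 4)*(k**2 + 5*k - 3)) after simplifying.
So A=k + 2 and B=k + 4, with C=k**2 + 5*k - 3.
Key eq: (k + 2)·f(k+1) = (k + 3)·f(k) + (k**2 + 5*k - 3).
d = 2 from the (1,1,2) case.
Solve for f: f(k) = k*(2*k - 5)/2 (degree 2 ≤ 2).
Certificate R = B(k−1)f/C = k*(k + 3)*(2*k - 5)/(2*(k**2 + 5*k - 3)) gives s_k = k*(2*k - 5)/(2*(k + 2)).
Δs = (k**2 + 5*k - 3)/(k**2 + 5*k + 6), as required.
Sum = s_(11) − s_(3); s_(11) = 187/26, s_(3) = 3/10 ⇒ 448/65.

Σ = 448/65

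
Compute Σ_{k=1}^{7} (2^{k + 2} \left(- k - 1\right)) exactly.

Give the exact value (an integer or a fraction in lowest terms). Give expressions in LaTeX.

Σ = -7168

Step 1: r(k) = 2*(k + 2)/(k + 1).
Normal form (A,B,C) = (2, 1, k + 1).
Solve (2)·f(k+1) − (1)·f(k) = k + 1.
deg f ≤ 1 (via 0,0,1).
Solving with deg f ≤ 1: f(k) = k - 1.
Then R = B(k−1)f/C = (k - 1)/(k + 1), so s_k = R(k)·t_k = 2**(k + 2)*(1 - k).
s_(k+1) − s_k = 2**(k + 2)*(-k - 1) = t_k.
Σ_(k=1)^(7) t_k = s_(8) − s_(1) = -7168 − (0) = -7168.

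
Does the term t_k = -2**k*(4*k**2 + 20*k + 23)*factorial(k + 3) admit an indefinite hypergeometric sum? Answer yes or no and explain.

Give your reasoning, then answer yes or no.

Yes. s_k = -2**k*(2*k + 1)*factorial(k + 3).

Step 1: r(k) = 2*(4*k**3 + 44*k**2 + 159*k + 188)/(4*k**2 + 20*k + 23).
Factor: A=2*k + 8; B=1; C=k**2 + 5*k + 23/4.
Need (2*k + 8)·f(k+1) − (1)·f(k) = k**2 + 5*k + 23/4.
Bound: deg f ≤ 1.
Solving with deg f ≤ 1: f(k) = (2*k + 1)/4.
Certificate R = B(k−1)f/C = (2*k + 1)/(4*k**2 + 20*k + 23) gives s_k = -2**k*(2*k + 1)*factorial(k + 3).
Δs = -2**k*(4*k**2 + 20*k + 23)*factorial(k + 3), as required.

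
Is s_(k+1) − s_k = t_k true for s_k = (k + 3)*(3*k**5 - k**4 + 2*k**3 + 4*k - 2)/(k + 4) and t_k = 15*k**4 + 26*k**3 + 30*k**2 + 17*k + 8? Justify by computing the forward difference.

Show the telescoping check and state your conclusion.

s_(k+1) = (k + 4)*(4*k + 3*(k + 1)**5 - (k + 1)**4 + 2*(k + 1)**3 + 2)/(k + 5)
s_(k+1) − s_k = (15*k**6 + 149*k**5 + 477*k**4 + 675*k**3 + 624*k**2 + 340*k + 126)/(k**2 + 9*k + 20)
(s_(k+1) − s_k) − t_k = (-12*k**5 - 87*k**4 - 132*k**3 - 137*k**2 - 72*k - 34)/(k**2 + 9*k + 20)

Invalid: residual (-12*k**5 - 87*k**4 - 132*k**3 - 137*k**2 - 72*k - 34)/(k**2 + 9*k + 20) ≠ 0.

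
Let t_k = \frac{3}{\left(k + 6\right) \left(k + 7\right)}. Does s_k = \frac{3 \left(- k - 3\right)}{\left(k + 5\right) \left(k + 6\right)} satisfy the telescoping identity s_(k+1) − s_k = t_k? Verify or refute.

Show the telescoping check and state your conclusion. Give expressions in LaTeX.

Invalid: residual - \frac{12}{k^{3} + 18 k^{2} + 107 k + 210} ≠ 0.

s_(k+1) = 3*(-k - 4)/((k + 6)*(k + 7))
s_(k+1) − s_k = 3*(k + 1)/(k**3 + 18*k**2 + 107*k + 210)
(s_(k+1) − s_k) − t_k = -12/(k**3 + 18*k**2 + 107*k + 210)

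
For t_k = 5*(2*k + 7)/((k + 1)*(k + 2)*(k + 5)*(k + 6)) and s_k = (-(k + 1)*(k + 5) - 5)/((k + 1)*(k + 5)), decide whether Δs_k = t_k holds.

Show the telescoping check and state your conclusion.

s_(k+1) = (-(k + 2)*(k + 6) - 5)/((k + 2)*(k + 6))
s_(k+1) − s_k = 5*(2*k + 7)/(k**4 + 14*k**3 + 65*k**2 + 112*k + 60)
(s_(k+1) − s_k) − t_k = 0

Valid: the claim telescopes to t_k.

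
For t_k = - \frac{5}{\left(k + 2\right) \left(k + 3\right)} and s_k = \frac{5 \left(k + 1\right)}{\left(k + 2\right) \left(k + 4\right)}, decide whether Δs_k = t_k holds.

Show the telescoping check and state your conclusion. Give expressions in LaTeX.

s_(k+1) = 5*(k + 2)/((k + 3)*(k + 5))
s_(k+1) − s_k = 5*(-k**2 - 3*k + 1)/(k**4 + 14*k**3 + 71*k**2 + 154*k + 120)
(s_(k+1) − s_k) − t_k = 15*(2*k + 7)/(k**4 + 14*k**3 + 71*k**2 + 154*k + 120)

Invalid: residual \frac{15 \left(2 k + 7\right)}{k^{4} + 14 k^{3} + 71 k^{2} + 154 k + 120} ≠ 0.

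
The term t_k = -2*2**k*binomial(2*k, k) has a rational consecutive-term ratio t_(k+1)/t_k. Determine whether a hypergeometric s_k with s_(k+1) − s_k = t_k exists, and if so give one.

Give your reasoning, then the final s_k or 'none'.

r(k) = 4*(2*k + 1)/(k + 1) after simplifying.
Take A(k)=8*k + 4, B(k)=k + 1, C(k)=1.
Need (8*k + 4)·f(k+1) − (k)·f(k) = 1.
Degrees (1,1,0) ⇒ d ≤ -1.
Negative degree bound (-1): no f exists, t_k not Gosper-summable.

not Gosper-summable; s_k does not exist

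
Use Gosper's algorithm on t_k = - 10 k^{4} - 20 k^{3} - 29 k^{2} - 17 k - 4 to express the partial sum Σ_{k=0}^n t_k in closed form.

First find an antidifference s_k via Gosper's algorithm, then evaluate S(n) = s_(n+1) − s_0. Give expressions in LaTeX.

The ratio is (10*k**4 + 60*k**3 + 149*k**2 + 175*k + 80)/(10*k**4 + 20*k**3 + 29*k**2 + 17*k + 4).
Factor: A=1; B=1; C=k**4 + 2*k**3 + 29*k**2/10 + 17*k/10 + 2/5.
Key eq: (1)·f(k+1) = (1)·f(k) + (k**4 + 2*k**3 + 29*k**2/10 + 17*k/10 + 2/5).
Bound: deg f ≤ 5.
Solve for f: f(k) = k**2*(2*k**3 + 3*k - 1)/10 (degree 5 ≤ 5).
R(k) = B(k−1)·f(k)/C(k) = k**2*(2*k**3 + 3*k - 1)/(10*k**4 + 20*k**3 + 29*k**2 + 17*k + 4); s_k = R·t_k = k**2*(-2*k**3 - 3*k + 1).
Δs = -10*k**4 - 20*k**3 - 29*k**2 - 17*k - 4, as required.
Σ_(k=0)^n t_k = s_(n+1) − s_(0) = (-2*n**5 - 10*n**4 - 23*n**3 - 28*n**2 - 17*n - 4) − (0), i.e. -2*n**5 - 10*n**4 - 23*n**3 - 28*n**2 - 17*n - 4.

S(n) = - 2 n^{5} - 10 n^{4} - 23 n^{3} - 28 n^{2} - 17 n - 4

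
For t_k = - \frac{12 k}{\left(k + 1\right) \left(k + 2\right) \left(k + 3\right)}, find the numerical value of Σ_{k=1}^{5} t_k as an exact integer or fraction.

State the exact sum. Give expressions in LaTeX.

Σ = -45/28

Compute t_(k+1)/t_k: get (k + 1)**2/(k*(k + 4)).
Gosper form: A/B · C(k+1)/C(k) with A=k + 1, B=k + 4, C=k.
Solve (k + 1)·f(k+1) − (k + 3)·f(k) = k.
Bound: deg f ≤ 2.
Solving with deg f ≤ 2: f(k) = k*(k - 1)/4.
Get s_k = R·t_k = 3*k*(1 - k)/((k + 1)*(k + 2)) with R(k) = B(k−1)f(k)/C(k) = (k - 1)*(k + 3)/4.
Verify: -12*k/(k**3 + 6*k**2 + 11*k + 6) matches t_k.
Telescoping: Σ = s_(6) − s_(1) = -45/28 − (0) = -45/28.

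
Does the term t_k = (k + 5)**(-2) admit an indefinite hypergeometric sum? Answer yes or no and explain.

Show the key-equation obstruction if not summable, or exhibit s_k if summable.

No; the coefficient equations for f are inconsistent.

The ratio is (k + 5)**2/(k + 6)**2.
Factor: A=k**2 + 10*k + 25; B=k**2 + 12*k + 36; C=1.
Set up (k**2 + 10*k + 25)·f(k+1) − (k**2 + 10*k + 25)·f(k) − (1) = 0.
deg f ≤ 0 (via 2,2,0).
Generic f = c0 gives residual -1; -1 = 0 cannot hold, so t_k is not Gosper-summable.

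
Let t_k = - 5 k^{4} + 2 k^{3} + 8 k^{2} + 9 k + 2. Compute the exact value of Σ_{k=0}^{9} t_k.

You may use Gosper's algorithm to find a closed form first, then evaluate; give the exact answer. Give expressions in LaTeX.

The ratio is (5*k**4 + 18*k**3 + 16*k**2 - 11*k - 16)/(5*k**4 - 2*k**3 - 8*k**2 - 9*k - 2).
Factor: A=1; B=1; C=k**4 - 2*k**3/5 - 8*k**2/5 - 9*k/5 - 2/5.
f must satisfy (1)·f(k+1) − (1)·f(k) = k**4 - 2*k**3/5 - 8*k**2/5 - 9*k/5 - 2/5.
d = 5 from the (0,0,4) case.
Solving with deg f ≤ 5: f(k) = k*(k**4 - 3*k**3 - k + 1)/5.
So s_k = (B(k−1)f/C)·t_k = (k*(k**4 - 3*k**3 - k + 1)/(5*k**4 - 2*k**3 - 8*k**2 - 9*k - 2))·t_k = k*(-k**4 + 3*k**3 + k - 1).
Check: Δs_k = -5*k**4 + 2*k**3 + 8*k**2 + 9*k + 2. ✓
Telescoping: Σ = s_(10) − s_(0) = -69910 − (0) = -69910.

Σ = -69910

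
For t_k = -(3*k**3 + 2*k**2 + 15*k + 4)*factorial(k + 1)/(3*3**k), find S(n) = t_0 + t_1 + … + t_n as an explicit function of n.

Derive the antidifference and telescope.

The ratio is (3*k**4 + 17*k**3 + 50*k**2 + 80*k + 48)/(3*(3*k**3 + 2*k**2 + 15*k + 4)).
So A=k/3 + 2/3 and B=1, with C=k**3 + 2*k**2/3 + 5*k + 4/3.
Solve (k/3 + 2/3)·f(k+1) − (1)·f(k) = k**3 + 2*k**2/3 + 5*k + 4/3.
deg f ≤ 2 (via 1,0,3).
Match coefficients ⇒ f(k) = k*(3*k - 1).
Then R = B(k−1)f/C = 3*k*(3*k - 1)/(3*k**3 + 2*k**2 + 15*k + 4), so s_k = R(k)·t_k = -k*(3*k - 1)*factorial(k + 1)/3**k.
s_(k+1) − s_k = -(3*k**3 + 2*k**2 + 15*k + 4)*factorial(k + 1)/(3*3**k) = t_k.
Evaluate: s_(n+1) = -3**(-n - 1)*(n + 1)*(3*n + 2)*factorial(n + 2); subtract s_(0) = 0 ⇒ S(n) = -3**(-n - 1)*(n + 1)*(3*n + 2)*factorial(n + 2).

S(n) = -3**(-n - 1)*(n + 1)*(3*n + 2)*factorial(n + 2)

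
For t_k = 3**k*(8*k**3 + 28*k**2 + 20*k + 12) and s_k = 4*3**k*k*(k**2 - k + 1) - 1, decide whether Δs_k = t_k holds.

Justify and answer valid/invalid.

s_(k+1) = -12*3**k*(k + 1)*(k - (k + 1)**2) - 1
s_(k+1) − s_k = 3**k*(8*k**3 + 28*k**2 + 20*k + 12)
(s_(k+1) − s_k) − t_k = 0

valid; difference matches t_k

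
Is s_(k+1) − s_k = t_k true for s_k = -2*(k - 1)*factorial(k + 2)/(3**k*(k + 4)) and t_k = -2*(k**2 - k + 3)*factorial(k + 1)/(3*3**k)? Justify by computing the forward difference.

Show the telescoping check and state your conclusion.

s_(k+1) = -2*k*factorial(k + 3)/(3*3**k*(k + 5))
s_(k+1) − s_k = -2*(k**3 + 4*k**2 + 15)*factorial(k + 2)/(3*3**k*(k + 4)*(k + 5))
(s_(k+1) − s_k) − t_k = 4*(k**3 + 3*k**2 - 4*k + 15)*factorial(k + 1)/(3*3**k*(k + 4)*(k + 5))

Invalid: residual 4*(k**3 + 3*k**2 - 4*k + 15)*factorial(k + 1)/(3*3**k*(k + 4)*(k + 5)) ≠ 0.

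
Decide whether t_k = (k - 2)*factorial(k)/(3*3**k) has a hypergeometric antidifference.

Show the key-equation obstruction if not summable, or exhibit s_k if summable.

Yes. s_k = factorial(k)/3**k.

The ratio is (k**2 - 1)/(3*(k - 2)).
Take A(k)=k/3 + 1/3, B(k)=1, C(k)=k - 2.
Need (k/3 + 1/3)·f(k+1) − (1)·f(k) = k - 2.
From deg A=1, deg B=0, deg C=1: d=0.
Solving with deg f ≤ 0: f(k) = 3.
Certificate R = B(k−1)f/C = 3/(k - 2) gives s_k = factorial(k)/3**k.
Δs = (k - 2)*factorial(k)/(3*3**k), as required.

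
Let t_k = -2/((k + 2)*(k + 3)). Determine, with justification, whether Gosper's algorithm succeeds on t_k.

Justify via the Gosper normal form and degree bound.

t_(k+1)/t_k = (k + 2)/(k + 4).
Factor: A=k + 2; B=k + 4; C=1.
Need (k + 2)·f(k+1) − (k + 3)·f(k) = 1.
d = 1 from the (1,1,0) case.
Solving with deg f ≤ 1: f(k) = k/2.
Get s_k = R·t_k = -k/(k + 2) with R(k) = B(k−1)f(k)/C(k) = k*(k + 3)/2.
Verify: -2/(k**2 + 5*k + 6) matches t_k.

Yes. s_k = -k/(k + 2).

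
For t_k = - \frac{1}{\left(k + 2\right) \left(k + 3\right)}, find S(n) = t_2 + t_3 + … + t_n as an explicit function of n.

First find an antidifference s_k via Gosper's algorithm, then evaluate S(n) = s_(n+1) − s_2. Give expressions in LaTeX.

S(n) = \frac{1 - n}{4 \left(n + 3\right)}

t_(k+1)/t_k = (k + 2)/(k + 4).
Factor: A=k + 2; B=k + 4; C=1.
Set up (k + 2)·f(k+1) − (k + 3)·f(k) − (1) = 0.
deg f ≤ 1 (via 1,1,0).
Coefficient equations give f(k) = k/2.
So s_k = (B(k−1)f/C)·t_k = (k*(k + 3)/2)·t_k = -k/(2*k + 4).
Check: Δs_k = -1/(k**2 + 5*k + 6). ✓
Telescope: S(n) = s_(n+1) − s_(2) = (-n - 1)/(2*(n + 3)) − (-1/4) = (1 - n)/(4*(n + 3)).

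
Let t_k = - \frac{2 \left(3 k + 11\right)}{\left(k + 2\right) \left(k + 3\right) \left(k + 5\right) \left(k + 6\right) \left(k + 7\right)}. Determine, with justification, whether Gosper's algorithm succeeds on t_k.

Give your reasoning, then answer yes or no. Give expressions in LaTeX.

Yes. s_k = \frac{k \left(- k^{2} - 13 k - 52\right)}{30 \left(k^{3} + 13 k^{2} + 52 k + 60\right)}.

r(k) = (k + 2)*(k + 5)*(3*k + 14)/((k + 4)*(k + 8)*(3*k + 11)) after simplifying.
Normal form (A,B,C) = (k + 2, k + 8, k**2 + 23*k/3 + 44/3).
Set up (k + 2)·f(k+1) − (k + 7)·f(k) − (k**2 + 23*k/3 + 44/3) = 0.
From deg A=1, deg B=1, deg C=2: d=5.
Solve for f: f(k) = k*(k + 3)*(k + 4)*(k**2 + 13*k + 52)/180 (degree 5 ≤ 5).
Get s_k = R·t_k = k*(-k**2 - 13*k - 52)/(30*(k**3 + 13*k**2 + 52*k + 60)) with R(k) = B(k−1)f(k)/C(k) = k*(k + 3)*(k + 7)*(k**2 + 13*k + 52)/(60*(3*k + 11)).
Check: Δs_k = 2*(-3*k - 11)/(k**5 + 23*k**4 + 203*k**3 + 853*k**2 + 1692*k + 1260). ✓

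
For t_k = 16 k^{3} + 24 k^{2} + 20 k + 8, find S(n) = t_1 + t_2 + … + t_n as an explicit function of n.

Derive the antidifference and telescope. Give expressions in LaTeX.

r(k) = (4*k**3 + 18*k**2 + 29*k + 17)/(4*k**3 + 6*k**2 + 5*k + 2) after simplifying.
A = 1, B = 1, C = k**3 + 3*k**2/2 + 5*k/4 + 1/2.
Key eq: (1)·f(k+1) = (1)·f(k) + (k**3 + 3*k**2/2 + 5*k/4 + 1/2).
Degrees (0,0,3) ⇒ d ≤ 4.
A polynomial solution: f(k) = k*(2*k**3 + k + 1)/8.
R(k) = B(k−1)·f(k)/C(k) = k*(2*k**3 + k + 1)/(2*(4*k**3 + 6*k**2 + 5*k + 2)); s_k = R·t_k = 2*k*(2*k**3 + k + 1).
s_(k+1) − s_k = 16*k**3 + 24*k**2 + 20*k + 8 = t_k.
Evaluate: s_(n+1) = 4*n**4 + 16*n**3 + 26*n**2 + 22*n + 8; subtract s_(1) = 8 ⇒ S(n) = 2*n*(2*n**3 + 8*n**2 + 13*n + 11).

S(n) = 2 n \left(2 n^{3} + 8 n^{2} + 13 n + 11\right)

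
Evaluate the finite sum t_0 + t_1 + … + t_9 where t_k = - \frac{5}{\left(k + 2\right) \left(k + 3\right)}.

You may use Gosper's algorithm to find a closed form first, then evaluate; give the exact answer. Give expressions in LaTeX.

r(k) = (k + 2)/(k + 4) after simplifying.
A = k + 2, B = k + 4, C = 1.
Solve (k + 2)·f(k+1) − (k + 3)·f(k) = 1.
Bound: deg f ≤ 1.
Coefficient equations give f(k) = k/2.
So s_k = (B(k−1)f/C)·t_k = (k*(k + 3)/2)·t_k = -5*k/(2*k + 4).
Verify: -5/(k**2 + 5*k + 6) matches t_k.
Sum = s_(10) − s_(0); s_(10) = -25/12, s_(0) = 0 ⇒ -25/12.

Σ = -25/12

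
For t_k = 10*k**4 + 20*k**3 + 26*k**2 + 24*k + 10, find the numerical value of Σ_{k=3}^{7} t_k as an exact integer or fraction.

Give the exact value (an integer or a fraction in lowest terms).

Compute t_(k+1)/t_k: get (5*k**4 + 30*k**3 + 73*k**2 + 88*k + 45)/(5*k**4 + 10*k**3 + 13*k**2 + 12*k + 5).
A = 1, B = 1, C = k**4 + 2*k**3 + 13*k**2/5 + 12*k/5 + 1.
Set up (1)·f(k+1) − (1)·f(k) − (k**4 + 2*k**3 + 13*k**2/5 + 12*k/5 + 1) = 0.
d = 5 from the (0,0,4) case.
Coefficient equations give f(k) = k*(k**4 + k**2 + 2*k + 1)/5.
So s_k = (B(k−1)f/C)·t_k = (k*(k**4 + k**2 + 2*k + 1)/(5*k**4 + 10*k**3 + 13*k**2 + 12*k + 5))·t_k = 2*k*(k**4 + k**2 + 2*k + 1).
Δs = 10*k**4 + 20*k**3 + 26*k**2 + 24*k + 10, as required.
Sum = s_(8) − s_(3); s_(8) = 66832, s_(3) = 582 ⇒ 66250.

Σ = 66250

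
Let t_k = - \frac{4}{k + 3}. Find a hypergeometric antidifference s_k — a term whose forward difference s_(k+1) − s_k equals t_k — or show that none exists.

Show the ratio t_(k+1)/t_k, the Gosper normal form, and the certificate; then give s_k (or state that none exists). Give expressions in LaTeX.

none (Gosper's algorithm certifies no s_k)

t_(k+1)/t_k = (k + 3)/(k + 4).
A = k + 3, B = k + 4, C = 1.
Solve (k + 3)·f(k+1) − (k + 3)·f(k) = 1.
d = 0 from the (1,1,0) case.
Write f(k) = c0. Then LHS − RHS = -1, requiring -1 = 0: contradictory. No certificate.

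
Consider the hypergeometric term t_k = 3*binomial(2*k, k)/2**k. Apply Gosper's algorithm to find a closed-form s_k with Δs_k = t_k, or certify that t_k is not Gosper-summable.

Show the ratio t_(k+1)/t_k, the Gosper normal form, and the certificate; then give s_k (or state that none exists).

r(k) = (2*k + 1)/(k + 1) after simplifying.
So A=2*k + 1 and B=k + 1, with C=1.
f must satisfy (2*k + 1)·f(k+1) − (k)·f(k) = 1.
From deg A=1, deg B=1, deg C=0: d=-1.
deg f ≤ -1 is impossible — no certificate.

no hypergeometric antidifference exists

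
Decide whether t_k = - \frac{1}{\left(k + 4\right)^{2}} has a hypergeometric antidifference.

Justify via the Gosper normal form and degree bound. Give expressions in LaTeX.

No — key equation has no polynomial f.

t_(k+1)/t_k = (k + 4)**2/(k + 5)**2.
Gosper form: A/B · C(k+1)/C(k) with A=k**2 + 8*k + 16, B=k**2 + 10*k + 25, C=1.
f must satisfy (k**2 + 8*k + 16)·f(k+1) − (k**2 + 8*k + 16)·f(k) = 1.
d = 0 from the (2,2,0) case.
f = c0 ⇒ A·f(k+1) − B(k−1)·f(k) − C = -1. The system {-1 = 0} is inconsistent; no antidifference.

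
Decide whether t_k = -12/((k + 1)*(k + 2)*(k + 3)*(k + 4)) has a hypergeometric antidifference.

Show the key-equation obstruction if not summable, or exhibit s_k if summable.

Compute t_(k+1)/t_k: get (k + 1)/(k + 5).
Gosper form: A/B · C(k+1)/C(k) with A=k + 1, B=k + 5, C=1.
Need (k + 1)·f(k+1) − (k + 4)·f(k) = 1.
d = 3 from the (1,1,0) case.
Solve for f: f(k) = k*(k**2 + 6*k + 11)/18 (degree 3 ≤ 3).
Certificate R = B(k−1)f/C = k*(k + 4)*(k**2 + 6*k + 11)/18 gives s_k = 2*k*(-k**2 - 6*k - 11)/(3*(k + 1)*(k + 2)*(k + 3)).
Check: Δs_k = -12/(k**4 + 10*k**3 + 35*k**2 + 50*k + 24). ✓

Yes. s_k = 2*k*(-k**2 - 6*k - 11)/(3*(k + 1)*(k + 2)*(k + 3)).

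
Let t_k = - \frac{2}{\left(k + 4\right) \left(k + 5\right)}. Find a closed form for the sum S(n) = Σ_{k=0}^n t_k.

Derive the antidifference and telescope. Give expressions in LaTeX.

t_(k+1)/t_k = (k + 4)/(k + 6).
Normal form (A,B,C) = (k + 4, k + 6, 1).
Need (k + 4)·f(k+1) − (k + 5)·f(k) = 1.
Bound: deg f ≤ 1.
Solve for f: f(k) = k/4 (degree 1 ≤ 1).
Certificate R = B(k−1)f/C = k*(k + 5)/4 gives s_k = -k/(2*k + 8).
Verify: -2/(k**2 + 9*k + 20) matches t_k.
Telescope: S(n) = s_(n+1) − s_(0) = (-n - 1)/(2*(n + 5)) − (0) = (-n - 1)/(2*(n + 5)).

S(n) = \frac{- n - 1}{2 \left(n + 5\right)}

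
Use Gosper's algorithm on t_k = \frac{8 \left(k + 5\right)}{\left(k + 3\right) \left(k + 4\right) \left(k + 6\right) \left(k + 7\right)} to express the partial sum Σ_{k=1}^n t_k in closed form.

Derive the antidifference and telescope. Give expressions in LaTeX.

Ratio r(k) = (k + 3)*(k + 6)**2/((k + 5)**2*(k + 8)).
So A=k + 3 and B=k + 8, with C=k**2 + 10*k + 25.
Solve (k + 3)·f(k+1) − (k + 7)·f(k) = k**2 + 10*k + 25.
d = 4 from the (1,1,2) case.
Solving with deg f ≤ 4: f(k) = k*(k + 4)*(k + 5)*(k + 9)/36.
Get s_k = R·t_k = 2*k*(k + 9)/(9*(k**2 + 9*k + 18)) with R(k) = B(k−1)f(k)/C(k) = k*(k + 4)*(k + 7)*(k + 9)/(36*(k + 5)).
Verify: 8*(k + 5)/(k**4 + 20*k**3 + 145*k**2 + 450*k + 504) matches t_k.
s_(n+1) = 2*(n**2 + 11*n + 10)/(9*(n**2 + 11*n + 28)) and s_(1) = 5/63, so S(n) = n*(n + 11)/(7*(n**2 + 11*n + 28)).

S(n) = \frac{n \left(n + 11\right)}{7 \left(n^{2} + 11 n + 28\right)}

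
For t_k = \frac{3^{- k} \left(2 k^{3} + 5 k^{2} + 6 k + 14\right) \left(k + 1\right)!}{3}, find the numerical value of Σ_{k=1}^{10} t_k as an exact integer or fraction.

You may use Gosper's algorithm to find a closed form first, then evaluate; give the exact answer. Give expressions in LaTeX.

Σ = 534194714/729

Compute t_(k+1)/t_k: get (2*k**4 + 15*k**3 + 44*k**2 + 71*k + 54)/(3*(2*k**3 + 5*k**2 + 6*k + 14)).
Take A(k)=k/3 + 2/3, B(k)=1, C(k)=k**3 + 5*k**2/2 + 3*k + 7.
Key eq: (k/3 + 2/3)·f(k+1) = (1)·f(k) + (k**3 + 5*k**2/2 + 3*k + 7).
Degrees (1,0,3) ⇒ d ≤ 2.
Solve for f: f(k) = 3*(2*k**2 + 3*k - 4)/2 (degree 2 ≤ 2).
Then R = B(k−1)f/C = 3*(2*k**2 + 3*k - 4)/(2*k**3 + 5*k**2 + 6*k + 14), so s_k = R(k)·t_k = (2*k**2 + 3*k - 4)*factorial(k + 1)/3**k.
Check: Δs_k = (2*k**3 + 5*k**2 + 6*k + 14)*factorial(k + 1)/(3*3**k). ✓
Evaluate s at k=11 and k=1: 534195200/729 and 2/3; difference 534194714/729.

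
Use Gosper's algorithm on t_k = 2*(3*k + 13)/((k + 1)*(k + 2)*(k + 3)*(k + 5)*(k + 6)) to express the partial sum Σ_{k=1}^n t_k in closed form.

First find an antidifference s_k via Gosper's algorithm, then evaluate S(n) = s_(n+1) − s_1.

t_(k+1)/t_k = (k + 1)*(k + 5)*(3*k + 16)/((k + 4)*(k + 7)*(3*k + 13)).
Factor: A=k + 1; B=k + 7; C=k**2 + 25*k/3 + 52/3.
Set up (k + 1)·f(k+1) − (k + 6)·f(k) − (k**2 + 25*k/3 + 52/3) = 0.
Degrees (1,1,2) ⇒ d ≤ 5.
Solving with deg f ≤ 5: f(k) = k*(k + 3)*(k + 4)*(k**2 + 8*k + 17)/30.
Then R = B(k−1)f/C = k*(k + 3)*(k + 6)*(k**2 + 8*k + 17)/(10*(3*k + 13)), so s_k = R(k)·t_k = k*(k**2 + 8*k + 17)/(5*(k**3 + 8*k**2 + 17*k + 10)).
Δs = 2*(3*k + 13)/(k**5 + 17*k**4 + 107*k**3 + 307*k**2 + 396*k + 180), as required.
Telescope: S(n) = s_(n+1) − s_(1) = (n**3 + 11*n**2 + 36*n + 26)/(5*(n**3 + 11*n**2 + 36*n + 36)) − (13/90) = n*(n**2 + 11*n + 36)/(18*(n**3 + 11*n**2 + 36*n + 36)).

S(n) = n*(n**2 + 11*n + 36)/(18*(n**3 + 11*n**2 + 36*n + 36))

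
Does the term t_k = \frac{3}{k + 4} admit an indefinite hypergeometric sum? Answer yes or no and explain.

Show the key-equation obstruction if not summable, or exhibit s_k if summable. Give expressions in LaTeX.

t_(k+1)/t_k = (k + 4)/(k + 5).
So A=k + 4 and B=k + 5, with C=1.
f must satisfy (k + 4)·f(k+1) − (k + 4)·f(k) = 1.
Degrees (1,1,0) ⇒ d ≤ 0.
Write f(k) = c0. Then LHS − RHS = -1, requiring -1 = 0: contradictory. No certificate.

No; the coefficient equations for f are inconsistent.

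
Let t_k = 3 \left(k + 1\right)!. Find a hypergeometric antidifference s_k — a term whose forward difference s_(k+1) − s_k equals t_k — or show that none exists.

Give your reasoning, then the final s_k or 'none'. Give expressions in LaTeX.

Compute t_(k+1)/t_k: get k + 2.
A = k + 2, B = 1, C = 1.
Set up (k + 2)·f(k+1) − (1)·f(k) − (1) = 0.
d = -1 from the (1,0,0) case.
d = -1 < 0 ⇒ no nonzero polynomial f; not summable.

none (Gosper's algorithm certifies no s_k)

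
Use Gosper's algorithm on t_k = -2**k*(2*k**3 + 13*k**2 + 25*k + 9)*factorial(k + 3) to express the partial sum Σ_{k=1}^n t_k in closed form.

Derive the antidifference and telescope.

Ratio r(k) = 2*(2*k**4 + 27*k**3 + 133*k**2 + 277*k + 196)/(2*k**3 + 13*k**2 + 25*k + 9).
Normal form (A,B,C) = (2*k + 8, 1, k**3 + 13*k**2/2 + 25*k/2 + 9/2).
Need (2*k + 8)·f(k+1) − (1)·f(k) = k**3 + 13*k**2/2 + 25*k/2 + 9/2.
From deg A=1, deg B=0, deg C=3: d=2.
A polynomial solution: f(k) = (k**2 + k - 1)/2.
Get s_k = R·t_k = -2**k*(k**2 + k - 1)*factorial(k + 3) with R(k) = B(k−1)f(k)/C(k) = (k**2 + k - 1)/(2*k**3 + 13*k**2 + 25*k + 9).
Δs = -2**k*(2*k**3 + 13*k**2 + 25*k + 9)*factorial(k + 3), as required.
Evaluate: s_(n+1) = -2**(n + 1)*(n**2 + 3*n + 1)*factorial(n + 4); subtract s_(1) = -48 ⇒ S(n) = -2*2**n*n**2*factorial(n + 4) - 6*2**n*n*factorial(n + 4) - 2*2**n*factorial(n + 4) + 48.

S(n) = -2*2**n*n**2*factorial(n + 4) - 6*2**n*n*factorial(n + 4) - 2*2**n*factorial(n + 4) + 48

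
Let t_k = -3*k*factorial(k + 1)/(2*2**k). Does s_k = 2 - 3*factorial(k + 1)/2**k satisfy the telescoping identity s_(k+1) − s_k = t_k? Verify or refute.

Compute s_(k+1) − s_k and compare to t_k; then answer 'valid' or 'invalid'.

s_(k+1) = -3*2**(-k - 1)*factorial(k + 2) + 2
s_(k+1) − s_k = -3*k*factorial(k + 1)/(2*2**k)
(s_(k+1) − s_k) − t_k = 0

valid (s_(k+1) − s_k reduces to t_k)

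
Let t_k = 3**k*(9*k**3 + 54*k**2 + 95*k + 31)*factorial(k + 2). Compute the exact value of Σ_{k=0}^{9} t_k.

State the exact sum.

r(k) = 3*(9*k**4 + 108*k**3 + 473*k**2 + 879*k + 567)/(9*k**3 + 54*k**2 + 95*k + 31) after simplifying.
Take A(k)=3*k + 9, B(k)=1, C(k)=k**3 + 6*k**2 + 95*k/9 + 31/9.
Set up (3*k + 9)·f(k+1) − (1)·f(k) − (k**3 + 6*k**2 + 95*k/9 + 31/9) = 0.
deg f ≤ 2 (via 1,0,3).
Match coefficients ⇒ f(k) = (k + 2)*(3*k - 2)/9.
R(k) = B(k−1)·f(k)/C(k) = (k + 2)*(3*k - 2)/(9*k**3 + 54*k**2 + 95*k + 31); s_k = R·t_k = 3**k*(k + 2)*(3*k - 2)*factorial(k + 2).
Verify: 3**k*(9*k**3 + 54*k**2 + 95*k + 31)*factorial(k + 2) matches t_k.
Σ_(k=0)^(9) t_k = s_(10) − s_(0) = 9503614000742400 − (-8) = 9503614000742408.

Σ = 9503614000742408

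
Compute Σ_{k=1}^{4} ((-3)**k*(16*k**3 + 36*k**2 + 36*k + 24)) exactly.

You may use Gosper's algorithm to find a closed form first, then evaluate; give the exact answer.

Σ = 122208

The ratio is 3*(-4*k**3 - 21*k**2 - 39*k - 28)/(4*k**3 + 9*k**2 + 9*k + 6).
Take A(k)=-3, B(k)=1, C(k)=k**3 + 9*k**2/4 + 9*k/4 + 3/2.
Need (-3)·f(k+1) − (1)·f(k) = k**3 + 9*k**2/4 + 9*k/4 + 3/2.
deg f ≤ 3 (via 0,0,3).
Coefficient equations give f(k) = -(4*k**3 + 3)/16.
Then R = B(k−1)f/C = -(4*k**3 + 3)/(4*(4*k**3 + 9*k**2 + 9*k + 6)), so s_k = R(k)·t_k = (-3)**k*(-4*k**3 - 3).
Verify: 4*(-3)**k*(k**3 + 3*(k + 1)**3 + 3) matches t_k.
Evaluate s at k=5 and k=1: 122229 and 21; difference 122208.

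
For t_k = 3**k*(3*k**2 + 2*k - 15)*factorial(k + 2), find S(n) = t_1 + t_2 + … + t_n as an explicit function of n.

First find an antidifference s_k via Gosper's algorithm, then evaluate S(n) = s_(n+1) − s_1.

S(n) = 3*3**n*n*factorial(n + 3) - 6*3**n*factorial(n + 3) + 36

The ratio is 3*(3*k**3 + 17*k**2 + 14*k - 30)/(3*k**2 + 2*k - 15).
A = 3*k + 9, B = 1, C = k**2 + 2*k/3 - 5.
Set up (3*k + 9)·f(k+1) − (1)·f(k) − (k**2 + 2*k/3 - 5) = 0.
Bound: deg f ≤ 1.
Match coefficients ⇒ f(k) = (k - 3)/3.
Certificate R = B(k−1)f/C = (k - 3)/(3*k**2 + 2*k - 15) gives s_k = 3**k*(k - 3)*factorial(k + 2).
Δs = 3**k*(3*k**2 + 2*k - 15)*factorial(k + 2), as required.
Σ_(k=1)^n t_k = s_(n+1) − s_(1) = (3**(n + 1)*(n - 2)*factorial(n + 3)) − (-36), i.e. 3*3**n*n*factorial(n + 3) - 6*3**n*factorial(n + 3) + 36.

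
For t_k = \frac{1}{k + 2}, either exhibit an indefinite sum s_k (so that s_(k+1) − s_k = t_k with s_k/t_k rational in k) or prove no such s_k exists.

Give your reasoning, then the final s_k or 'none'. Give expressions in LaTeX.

not Gosper-summable; s_k does not exist

Ratio r(k) = (k + 2)/(k + 3).
Gosper form: A/B · C(k+1)/C(k) with A=k + 2, B=k + 3, C=1.
Key eq: (k + 2)·f(k+1) = (k + 2)·f(k) + (1).
d = 0 from the (1,1,0) case.
Put f(k) = c0: A·f(k+1) − B(k−1)·f(k) − C = -1; need -1 = 0 — inconsistent ⇒ no f, not summable.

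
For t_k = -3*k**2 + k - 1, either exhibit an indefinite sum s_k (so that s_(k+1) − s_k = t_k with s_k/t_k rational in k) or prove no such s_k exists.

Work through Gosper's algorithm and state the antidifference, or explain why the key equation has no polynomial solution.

The ratio is (-k + 3*(k + 1)**2)/(3*k**2 - k + 1).
Gosper form: A/B · C(k+1)/C(k) with A=1, B=1, C=k**2 - k/3 + 1/3.
Set up (1)·f(k+1) − (1)·f(k) − (k**2 - k/3 + 1/3) = 0.
Bound: deg f ≤ 3.
Match coefficients ⇒ f(k) = k*(k**2 - 2*k + 2)/3.
Then R = B(k−1)f/C = k*(k**2 - 2*k + 2)/(3*k**2 - k + 1), so s_k = R(k)·t_k = k*(-k**2 + 2*k - 2).
Verify: -3*k**2 + k - 1 matches t_k.

s_k = k*(-k**2 + 2*k - 2)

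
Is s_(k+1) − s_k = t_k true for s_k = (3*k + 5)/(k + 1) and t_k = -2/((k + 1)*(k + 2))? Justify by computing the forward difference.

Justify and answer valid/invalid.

valid (s_(k+1) − s_k reduces to t_k)

s_(k+1) = (3*k + 8)/(k + 2)
s_(k+1) − s_k = -2/(k**2 + 3*k + 2)
(s_(k+1) − s_k) − t_k = 0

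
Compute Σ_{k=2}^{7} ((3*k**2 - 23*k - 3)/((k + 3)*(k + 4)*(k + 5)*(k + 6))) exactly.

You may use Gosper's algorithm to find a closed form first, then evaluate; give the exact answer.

Σ = -3329/60060

The ratio is (k + 3)*(23*k - 3*(k + 1)**2 + 26)/((k + 7)*(-3*k**2 + 23*k + 3)).
Normal form (A,B,C) = (k + 3, k + 7, k**2 - 23*k/3 - 1).
Set up (k + 3)·f(k+1) − (k + 6)·f(k) − (k**2 - 23*k/3 - 1) = 0.
Bound: deg f ≤ 3.
Match coefficients ⇒ f(k) = k*(k**2 - 168*k + 107)/180.
Then R = B(k−1)f/C = k*(k + 6)*(k**2 - 168*k + 107)/(60*(3*k**2 - 23*k - 3)), so s_k = R(k)·t_k = k*(k**2 - 168*k + 107)/(60*(k + 3)*(k + 4)*(k + 5)).
Verify: (3*k**2 - 23*k - 3)/(k**4 + 18*k**3 + 119*k**2 + 342*k + 360) matches t_k.
Σ_(k=2)^(7) t_k = s_(8) − s_(2) = -391/4290 − (-1/28) = -3329/60060.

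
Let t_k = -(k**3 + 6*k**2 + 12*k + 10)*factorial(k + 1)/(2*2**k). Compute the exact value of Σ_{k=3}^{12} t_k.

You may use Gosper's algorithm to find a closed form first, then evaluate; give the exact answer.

Σ = -2383781328

Compute t_(k+1)/t_k: get (k**4 + 11*k**3 + 45*k**2 + 83*k + 58)/(2*(k**3 + 6*k**2 + 12*k + 10)).
Factor: A=k/2 + 1; B=1; C=k**3 + 6*k**2 + 12*k + 10.
f must satisfy (k/2 + 1)·f(k+1) − (1)·f(k) = k**3 + 6*k**2 + 12*k + 10.
From deg A=1, deg B=0, deg C=3: d=2.
Coefficient equations give f(k) = 2*(k + 1)*(k + 3).
Certificate R = B(k−1)f/C = 2*(k + 1)*(k + 3)/(k**3 + 6*k**2 + 12*k + 10) gives s_k = -(k + 1)*(k + 3)*factorial(k + 1)/2**k.
Δs = -(k**3 + 6*k**2 + 12*k + 10)*factorial(k + 1)/(2*2**k), as required.
Evaluate s at k=13 and k=3: -2383781400 and -72; difference -2383781328.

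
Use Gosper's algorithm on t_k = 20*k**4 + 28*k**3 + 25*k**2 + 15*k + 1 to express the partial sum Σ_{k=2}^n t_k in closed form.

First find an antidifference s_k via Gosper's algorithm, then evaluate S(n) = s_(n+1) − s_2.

S(n) = 4*n**5 + 17*n**4 + 29*n**3 + 27*n**2 + 12*n - 89

The ratio is (20*k**4 + 108*k**3 + 229*k**2 + 229*k + 89)/(20*k**4 + 28*k**3 + 25*k**2 + 15*k + 1).
Normal form (A,B,C) = (1, 1, k**4 + 7*k**3/5 + 5*k**2/4 + 3*k/4 + 1/20).
f must satisfy (1)·f(k+1) − (1)·f(k) = k**4 + 7*k**3/5 + 5*k**2/4 + 3*k/4 + 1/20.
From deg A=0, deg B=0, deg C=4: d=5.
A polynomial solution: f(k) = k*(4*k**4 - 3*k**3 + k**2 + 2*k - 3)/20.
Then R = B(k−1)f/C = k*(4*k**4 - 3*k**3 + k**2 + 2*k - 3)/(20*k**4 + 28*k**3 + 25*k**2 + 15*k + 1), so s_k = R(k)·t_k = k*(4*k**4 - 3*k**3 + k**2 + 2*k - 3).
Δs = 20*k**4 + 28*k**3 + 25*k**2 + 15*k + 1, as required.
s_(n+1) = 4*n**5 + 17*n**4 + 29*n**3 + 27*n**2 + 12*n + 1 and s_(2) = 90, so S(n) = 4*n**5 + 17*n**4 + 29*n**3 + 27*n**2 + 12*n - 89.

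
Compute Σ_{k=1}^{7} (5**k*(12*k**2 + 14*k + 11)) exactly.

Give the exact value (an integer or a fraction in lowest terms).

Σ = 64062485

t_(k+1)/t_k = 5*(12*k**2 + 38*k + 37)/(12*k**2 + 14*k + 11).
So A=5 and B=1, with C=k**2 + 7*k/6 + 11/12.
f must satisfy (5)·f(k+1) − (1)·f(k) = k**2 + 7*k/6 + 11/12.
Bound: deg f ≤ 2.
Solving with deg f ≤ 2: f(k) = (3*k**2 - 4*k + 4)/12.
Certificate R = B(k−1)f/C = (3*k**2 - 4*k + 4)/(12*k**2 + 14*k + 11) gives s_k = 5**k*(3*k**2 - 4*k + 4).
Δs = 5**k*(12*k**2 + 14*k + 11), as required.
Evaluate s at k=8 and k=1: 64062500 and 15; difference 64062485.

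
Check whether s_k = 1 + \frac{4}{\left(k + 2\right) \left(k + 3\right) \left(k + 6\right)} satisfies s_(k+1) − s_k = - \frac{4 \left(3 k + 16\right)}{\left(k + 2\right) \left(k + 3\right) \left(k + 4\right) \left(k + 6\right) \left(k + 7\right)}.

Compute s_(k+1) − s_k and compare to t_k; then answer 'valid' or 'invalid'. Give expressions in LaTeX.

valid; difference matches t_k

s_(k+1) = 1 + 4/((k + 3)*(k + 4)*(k + 7))
s_(k+1) − s_k = 4*(-3*k - 16)/(k**5 + 22*k**4 + 185*k**3 + 740*k**2 + 1404*k + 1008)
(s_(k+1) − s_k) − t_k = 0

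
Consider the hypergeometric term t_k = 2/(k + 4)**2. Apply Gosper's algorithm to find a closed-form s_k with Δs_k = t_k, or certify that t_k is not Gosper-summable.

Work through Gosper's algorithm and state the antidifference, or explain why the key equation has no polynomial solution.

r(k) = (k + 4)**2/(k + 5)**2 after simplifying.
Gosper form: A/B · C(k+1)/C(k) with A=k**2 + 8*k + 16, B=k**2 + 10*k + 25, C=1.
Key eq: (k**2 + 8*k + 16)·f(k+1) = (k**2 + 8*k + 16)·f(k) + (1).
deg f ≤ 0 (via 2,2,0).
Write f(k) = c0. Then LHS − RHS = -1, requiring -1 = 0: contradictory. No certificate.

none (Gosper's algorithm certifies no s_k)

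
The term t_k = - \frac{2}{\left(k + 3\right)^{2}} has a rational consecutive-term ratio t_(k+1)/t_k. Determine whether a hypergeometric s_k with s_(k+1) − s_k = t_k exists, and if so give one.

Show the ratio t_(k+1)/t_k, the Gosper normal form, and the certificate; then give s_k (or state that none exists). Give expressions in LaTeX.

r(k) = (k + 3)**2/(k + 4)**2 after simplifying.
So A=k**2 + 6*k + 9 and B=k**2 + 8*k + 16, with C=1.
Need (k**2 + 6*k + 9)·f(k+1) − (k**2 + 6*k + 9)·f(k) = 1.
Bound: deg f ≤ 0.
Write f(k) = c0. Then LHS − RHS = -1, requiring -1 = 0: contradictory. No certificate.

none (Gosper's algorithm certifies no s_k)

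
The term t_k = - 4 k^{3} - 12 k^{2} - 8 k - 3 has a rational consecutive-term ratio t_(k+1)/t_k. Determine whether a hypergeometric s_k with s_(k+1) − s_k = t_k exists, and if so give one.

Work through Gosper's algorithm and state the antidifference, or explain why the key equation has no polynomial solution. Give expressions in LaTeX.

Step 1: r(k) = (4*k**3 + 24*k**2 + 44*k + 27)/(4*k**3 + 12*k**2 + 8*k + 3).
Gosper form: A/B · C(k+1)/C(k) with A=1, B=1, C=k**3 + 3*k**2 + 2*k + 3/4.
Need (1)·f(k+1) − (1)·f(k) = k**3 + 3*k**2 + 2*k + 3/4.
deg f ≤ 4 (via 0,0,3).
A polynomial solution: f(k) = k*(k**3 + 2*k**2 - k + 1)/4.
Then R = B(k−1)f/C = k*(k**3 + 2*k**2 - k + 1)/(4*k**3 + 12*k**2 + 8*k + 3), so s_k = R(k)·t_k = k*(-k**3 - 2*k**2 + k - 1).
Δs = -4*k**3 - 12*k**2 - 8*k - 3, as required.

s_k = k \left(- k^{3} - 2 k^{2} + k - 1\right)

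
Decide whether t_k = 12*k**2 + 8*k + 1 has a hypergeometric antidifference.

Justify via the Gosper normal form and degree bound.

Yes. s_k = k*(4*k**2 - 2*k - 1).

Step 1: r(k) = (12*k**2 + 32*k + 21)/(12*k**2 + 8*k + 1).
A = 1, B = 1, C = k**2 + 2*k/3 + 1/12.
Set up (1)·f(k+1) − (1)·f(k) − (k**2 + 2*k/3 + 1/12) = 0.
d = 3 from the (0,0,2) case.
A polynomial solution: f(k) = k*(4*k**2 - 2*k - 1)/12.
So s_k = (B(k−1)f/C)·t_k = (k*(4*k**2 - 2*k - 1)/((2*k + 1)*(6*k + 1)))·t_k = k*(4*k**2 - 2*k - 1).
Check: Δs_k = 12*k**2 + 8*k + 1. ✓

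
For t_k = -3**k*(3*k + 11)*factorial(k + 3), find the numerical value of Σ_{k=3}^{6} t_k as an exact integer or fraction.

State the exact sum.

The ratio is 3*(k + 4)*(3*k + 14)/(3*k + 11).
Gosper form: A/B · C(k+1)/C(k) with A=3*k + 12, B=1, C=k + 11/3.
Key eq: (3*k + 12)·f(k+1) = (1)·f(k) + (k + 11/3).
deg f ≤ 0 (via 1,0,1).
Coefficient equations give f(k) = 1/3.
So s_k = (B(k−1)f/C)·t_k = (1/(3*k + 11))·t_k = -3**k*factorial(k + 3).
s_(k+1) − s_k = -3**k*(3*k + 11)*factorial(k + 3) = t_k.
Evaluate s at k=7 and k=3: -7936185600 and -19440; difference -7936166160.

Σ = -7936166160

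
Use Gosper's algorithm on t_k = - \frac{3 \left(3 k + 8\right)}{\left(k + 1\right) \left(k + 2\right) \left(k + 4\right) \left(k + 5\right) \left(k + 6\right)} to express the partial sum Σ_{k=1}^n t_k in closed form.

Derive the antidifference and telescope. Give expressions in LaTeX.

r(k) = (k + 1)*(k + 4)*(3*k + 11)/((k + 3)*(k + 7)*(3*k + 8)) after simplifying.
A = k + 1, B = k + 7, C = k**2 + 17*k/3 + 8.
Set up (k + 1)·f(k+1) − (k + 6)·f(k) − (k**2 + 17*k/3 + 8) = 0.
d = 5 from the (1,1,2) case.
Match coefficients ⇒ f(k) = k*(k + 2)*(k + 3)*(k**2 + 10*k + 29)/60.
R(k) = B(k−1)·f(k)/C(k) = k*(k + 2)*(k + 6)*(k**2 + 10*k + 29)/(20*(3*k + 8)); s_k = R·t_k = 3*k*(-k**2 - 10*k - 29)/(20*(k**3 + 10*k**2 + 29*k + 20)).
s_(k+1) − s_k = 3*(-3*k - 8)/(k**5 + 18*k**4 + 121*k**3 + 372*k**2 + 508*k + 240) = t_k.
s_(n+1) = 3*(-n**3 - 13*n**2 - 52*n - 40)/(20*(n**3 + 13*n**2 + 52*n + 60)) and s_(1) = -1/10, so S(n) = n*(-n**2 - 13*n - 52)/(20*(n**3 + 13*n**2 + 52*n + 60)).

S(n) = \frac{n \left(- n^{2} - 13 n - 52\right)}{20 \left(n^{3} + 13 n^{2} + 52 n + 60\right)}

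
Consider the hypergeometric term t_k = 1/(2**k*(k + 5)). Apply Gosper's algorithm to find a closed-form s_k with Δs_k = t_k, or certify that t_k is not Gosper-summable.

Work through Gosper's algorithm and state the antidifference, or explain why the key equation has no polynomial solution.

Step 1: r(k) = (k + 5)/(2*(k + 6)).
Factor: A=k/2 + 5/2; B=k + 6; C=1.
Need (k/2 + 5/2)·f(k+1) − (k + 5)·f(k) = 1.
deg f ≤ -1 (via 1,1,0).
deg f ≤ -1 is impossible — no certificate.

none (Gosper's algorithm certifies no s_k)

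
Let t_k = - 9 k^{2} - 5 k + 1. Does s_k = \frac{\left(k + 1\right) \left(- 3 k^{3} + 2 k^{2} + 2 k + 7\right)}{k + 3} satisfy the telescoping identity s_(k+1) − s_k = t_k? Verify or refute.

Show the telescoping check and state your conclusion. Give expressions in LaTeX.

Invalid: residual \frac{4 \left(3 k^{3} + 17 k^{2} + 8 k + 2\right)}{k^{2} + 7 k + 12} ≠ 0.

s_(k+1) = (-3*k**4 - 13*k**3 - 17*k**2 + 2*k + 16)/(k + 4)
s_(k+1) − s_k = (-9*k**4 - 56*k**3 - 74*k**2 - 21*k + 20)/(k**2 + 7*k + 12)
(s_(k+1) − s_k) − t_k = 4*(3*k**3 + 17*k**2 + 8*k + 2)/(k**2 + 7*k + 12)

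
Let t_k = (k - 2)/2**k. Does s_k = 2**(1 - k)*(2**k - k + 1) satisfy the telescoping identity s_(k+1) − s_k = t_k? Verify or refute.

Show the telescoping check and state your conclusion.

s_(k+1) = 2 - k/2**k
s_(k+1) − s_k = (k - 2)/2**k
(s_(k+1) − s_k) − t_k = 0

Valid — Δs_k = t_k.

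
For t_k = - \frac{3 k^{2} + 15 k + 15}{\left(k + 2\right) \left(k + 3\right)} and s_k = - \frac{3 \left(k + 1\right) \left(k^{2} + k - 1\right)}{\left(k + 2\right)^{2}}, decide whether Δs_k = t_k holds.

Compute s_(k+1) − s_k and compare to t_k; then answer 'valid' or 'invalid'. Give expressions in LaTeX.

s_(k+1) = -3*(k + 2)*(k + (k + 1)**2)/(k + 3)**2
s_(k+1) − s_k = 3*(-k**4 - 10*k**3 - 33*k**2 - 42*k - 17)/(k**4 + 10*k**3 + 37*k**2 + 60*k + 36)
(s_(k+1) − s_k) − t_k = 3*(3*k**2 + 13*k + 13)/(k**4 + 10*k**3 + 37*k**2 + 60*k + 36)

Invalid: residual \frac{3 \left(3 k^{2} + 13 k + 13\right)}{k^{4} + 10 k^{3} + 37 k^{2} + 60 k + 36} ≠ 0.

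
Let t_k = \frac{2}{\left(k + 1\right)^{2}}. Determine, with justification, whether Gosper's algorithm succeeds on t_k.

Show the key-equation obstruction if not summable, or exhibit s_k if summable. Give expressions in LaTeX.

t_(k+1)/t_k = (k + 1)**2/(k + 2)**2.
Factor: A=k**2 + 2*k + 1; B=k**2 + 4*k + 4; C=1.
Set up (k**2 + 2*k + 1)·f(k+1) − (k**2 + 2*k + 1)·f(k) − (1) = 0.
d = 0 from the (2,2,0) case.
f = c0 ⇒ A·f(k+1) − B(k−1)·f(k) − C = -1. The system {-1 = 0} is inconsistent; no antidifference.

No. Not Gosper-summable.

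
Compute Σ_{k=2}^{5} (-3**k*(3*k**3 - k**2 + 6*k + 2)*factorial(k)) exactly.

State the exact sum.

Compute t_(k+1)/t_k: get 3*(3*k**4 + 11*k**3 + 21*k**2 + 23*k + 10)/(3*k**3 - k**2 + 6*k + 2).
A = 3*k + 3, B = 1, C = k**3 - k**2/3 + 2*k + 2/3.
f must satisfy (3*k + 3)·f(k+1) − (1)·f(k) = k**3 - k**2/3 + 2*k + 2/3.
deg f ≤ 2 (via 1,0,3).
Solving with deg f ≤ 2: f(k) = (k**2 - 3*k + 4)/3.
R(k) = B(k−1)·f(k)/C(k) = (k**2 - 3*k + 4)/(3*k**3 - k**2 + 6*k + 2); s_k = R·t_k = -3**k*(k**2 - 3*k + 4)*factorial(k).
Verify: -3**k*(3*k**3 - k**2 + 6*k + 2)*factorial(k) matches t_k.
Σ_(k=2)^(5) t_k = s_(6) − s_(2) = -11547360 − (-36) = -11547324.

Σ = -11547324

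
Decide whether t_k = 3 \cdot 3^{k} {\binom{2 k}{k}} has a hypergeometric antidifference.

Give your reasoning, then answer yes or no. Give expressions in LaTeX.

No — negative degree bound, so no certificate f.

Step 1: r(k) = 6*(2*k + 1)/(k + 1).
So A=12*k + 6 and B=k + 1, with C=1.
Need (12*k + 6)·f(k+1) − (k)·f(k) = 1.
deg f ≤ -1 (via 1,1,0).
deg f ≤ -1 is impossible — no certificate.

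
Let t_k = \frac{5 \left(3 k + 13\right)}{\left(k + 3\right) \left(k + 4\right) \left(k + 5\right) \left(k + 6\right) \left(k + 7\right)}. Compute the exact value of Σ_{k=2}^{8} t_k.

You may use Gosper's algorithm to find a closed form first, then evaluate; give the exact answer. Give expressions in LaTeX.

Σ = 1/63

Compute t_(k+1)/t_k: get (k + 3)*(3*k + 16)/((k + 8)*(3*k + 13)).
Factor: A=k + 3; B=k + 8; C=k + 13/3.
f must satisfy (k + 3)·f(k+1) − (k + 7)·f(k) = k + 13/3.
From deg A=1, deg B=1, deg C=1: d=4.
Match coefficients ⇒ f(k) = k*(k + 4)*(k**2 + 14*k + 63)/270.
Get s_k = R·t_k = k*(k**2 + 14*k + 63)/(18*(k**3 + 14*k**2 + 63*k + 90)) with R(k) = B(k−1)f(k)/C(k) = k*(k + 4)*(k + 7)*(k**2 + 14*k + 63)/(90*(3*k + 13)).
Verify: 5*(3*k + 13)/(k**5 + 25*k**4 + 245*k**3 + 1175*k**2 + 2754*k + 2520) matches t_k.
Telescoping: Σ = s_(9) − s_(2) = 3/56 − (19/504) = 1/63.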